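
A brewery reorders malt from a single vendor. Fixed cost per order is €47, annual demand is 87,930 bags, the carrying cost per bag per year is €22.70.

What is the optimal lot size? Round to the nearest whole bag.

Optimal lot size Q* = (2 × 87,930 × €47 / €22.7)^½ ≈ 603.42

603 bags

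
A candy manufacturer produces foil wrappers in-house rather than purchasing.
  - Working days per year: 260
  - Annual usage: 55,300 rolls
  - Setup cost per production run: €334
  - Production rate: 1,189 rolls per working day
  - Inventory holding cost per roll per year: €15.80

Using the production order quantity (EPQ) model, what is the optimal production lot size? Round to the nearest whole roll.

1,687 rolls

Daily demand d = 55,300/260 = 212.692; p = 1189; 1 − d/p = 0.82112
EPQ = √(2DS / (H(1 − d/p)))
    = √(2 × 55,300 × 334 / (15.8 × 0.82112)) ≈ 1,687.41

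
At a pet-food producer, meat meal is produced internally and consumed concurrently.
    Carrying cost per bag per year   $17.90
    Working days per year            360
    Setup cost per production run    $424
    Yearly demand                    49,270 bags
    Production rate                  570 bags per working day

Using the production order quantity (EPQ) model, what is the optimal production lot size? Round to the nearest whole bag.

1,753 bags

d = 49,270/360 = 136.8611 bags/day;  effective holding cost H(1 − d/p) = 17.9·(1 − 136.8611/570) = 13.60208
Q* = √(2DS / H_eff) = √(2·49,270·424 / 13.60208) ≈ 1,752.62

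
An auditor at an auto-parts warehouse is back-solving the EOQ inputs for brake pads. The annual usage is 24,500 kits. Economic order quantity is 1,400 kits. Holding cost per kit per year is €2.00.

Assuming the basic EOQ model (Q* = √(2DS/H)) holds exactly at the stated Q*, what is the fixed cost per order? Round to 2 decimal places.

From Q* = √(2DS/H) ⇒ Q*² = 2DS/H.
S = Q²H / (2D) = 1,400² × 2 / (2 × 24,500) = 80.0000

€80.00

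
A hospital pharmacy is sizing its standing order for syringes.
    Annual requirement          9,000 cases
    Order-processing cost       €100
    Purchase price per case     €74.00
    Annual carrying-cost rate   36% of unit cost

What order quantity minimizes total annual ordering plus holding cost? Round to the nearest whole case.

260 cases

Holding cost per case per year: H = 36% × €74 = €26.6400
Q* = √(2·D·S / H) = √(2·9,000·100 / 26.64) = √67,567.6 ≈ 259.94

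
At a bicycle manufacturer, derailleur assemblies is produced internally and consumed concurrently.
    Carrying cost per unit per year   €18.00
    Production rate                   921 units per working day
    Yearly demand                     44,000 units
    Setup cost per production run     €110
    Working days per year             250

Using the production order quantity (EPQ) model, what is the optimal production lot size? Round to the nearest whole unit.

815 units

Daily demand d = 44,000/250 = 176.000; p = 921; 1 − d/p = 0.80890
EPQ = √(2DS / (H(1 − d/p)))
    = √(2 × 44,000 × 110 / (18 × 0.80890)) ≈ 815.37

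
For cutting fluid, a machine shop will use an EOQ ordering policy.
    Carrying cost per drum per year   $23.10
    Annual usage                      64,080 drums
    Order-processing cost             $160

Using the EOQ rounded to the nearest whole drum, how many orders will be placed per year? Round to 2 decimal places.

Optimal lot size Q* = (2 × 64,080 × $160 / $23.1)^½ ≈ 942.17 → Q = 942
Orders per year = D/Q = 64,080 / 942 = 68.025

68.03 orders per year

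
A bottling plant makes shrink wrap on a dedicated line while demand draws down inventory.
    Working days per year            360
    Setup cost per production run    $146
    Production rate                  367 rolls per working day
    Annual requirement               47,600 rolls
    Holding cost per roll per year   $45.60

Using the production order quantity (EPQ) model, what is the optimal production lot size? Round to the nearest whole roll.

690 rolls

d = 47,600/360 = 132.2222 rolls/day;  effective holding cost H(1 − d/p) = 45.6·(1 − 132.2222/367) = 29.17130
Q* = √(2DS / H_eff) = √(2·47,600·146 / 29.17130) ≈ 690.27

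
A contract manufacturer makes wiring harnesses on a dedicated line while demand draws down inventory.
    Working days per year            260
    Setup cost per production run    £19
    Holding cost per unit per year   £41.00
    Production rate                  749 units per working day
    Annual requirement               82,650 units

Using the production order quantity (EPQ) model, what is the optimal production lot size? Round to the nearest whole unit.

365 units

d = 82,650/260 = 317.8846 units/day;  effective holding cost H(1 − d/p) = 41·(1 − 317.8846/749) = 23.59911
Q* = √(2DS / H_eff) = √(2·82,650·19 / 23.59911) ≈ 364.81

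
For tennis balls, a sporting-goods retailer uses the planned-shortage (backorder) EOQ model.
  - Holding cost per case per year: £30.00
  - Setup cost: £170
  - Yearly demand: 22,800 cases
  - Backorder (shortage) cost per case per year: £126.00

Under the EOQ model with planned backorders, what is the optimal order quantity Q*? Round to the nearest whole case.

Basic EOQ = √(2·22,800·170/30) = 508.331
Backorder adjustment √((H+b)/b) = √((30+126)/126) = 1.1127
Q* = 508.331 × 1.1127 ≈ 565.62

566 cases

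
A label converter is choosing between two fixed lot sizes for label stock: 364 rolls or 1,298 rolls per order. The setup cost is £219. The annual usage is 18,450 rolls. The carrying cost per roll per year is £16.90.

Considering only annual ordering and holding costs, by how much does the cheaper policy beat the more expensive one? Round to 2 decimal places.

£95.21

For each Q, cost = (D/Q)·S + (Q/2)·H.
TC(364) = (18,450/364)×219 + (364/2)×16.9 = £14,176.21
TC(1,298) = (18,450/1,298)×219 + (1,298/2)×16.9 = £14,081.00
Cheaper: Q = 1,298.  Difference = £95.21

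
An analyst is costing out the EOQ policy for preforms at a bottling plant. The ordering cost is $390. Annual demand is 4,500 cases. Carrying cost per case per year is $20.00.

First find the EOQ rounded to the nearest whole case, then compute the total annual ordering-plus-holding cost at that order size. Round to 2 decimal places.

2DS/H = 2·4,500·390/20 = 175,500.00
EOQ = √175,500.00 ≈ 418.93 → Q = 419 cases
Orders/yr = 4,500/419 = 10.740; ordering cost = 10.740 × $390 = $4,188.54
Average inventory = 419/2 = 209.5; holding cost = 209.5 × $20 = $4,190.00
Total = $4,188.54 + $4,190.00 = $8,378.54

$8,378.54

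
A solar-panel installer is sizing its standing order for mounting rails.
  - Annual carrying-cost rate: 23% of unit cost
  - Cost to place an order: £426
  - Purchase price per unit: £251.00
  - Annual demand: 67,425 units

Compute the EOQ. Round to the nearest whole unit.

998 units

Holding cost per unit per year: H = 23% × £251 = £57.7300
Optimal lot size Q* = (2 × 67,425 × £426 / £57.73)^½ ≈ 997.54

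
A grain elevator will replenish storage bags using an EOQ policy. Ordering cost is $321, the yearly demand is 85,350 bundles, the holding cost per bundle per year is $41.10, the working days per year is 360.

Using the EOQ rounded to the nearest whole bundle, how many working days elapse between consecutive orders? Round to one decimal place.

4.9 days

Q* = √(2·D·S / H) = √(2·85,350·321 / 41.1) = √1,333,204.4 ≈ 1,154.64 → Q = 1,155 bundles
Days between orders = 360 / (D/Q) = 360 / 73.896 ≈ 4.872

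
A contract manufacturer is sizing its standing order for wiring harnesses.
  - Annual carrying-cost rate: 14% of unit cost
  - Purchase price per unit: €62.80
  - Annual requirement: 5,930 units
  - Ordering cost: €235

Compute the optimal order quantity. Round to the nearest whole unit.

Carrying cost H = €62.8 × 14% = €8.7920/unit/yr
Q* = √(2·D·S / H) = √(2·5,930·235 / 8.792) = √317,004.1 ≈ 563.03

563 units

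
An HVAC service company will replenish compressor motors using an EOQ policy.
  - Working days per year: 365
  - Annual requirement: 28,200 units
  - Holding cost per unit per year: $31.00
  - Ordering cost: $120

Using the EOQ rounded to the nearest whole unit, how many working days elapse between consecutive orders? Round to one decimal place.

6.0 days

Q* = √(2·D·S / H) = √(2·28,200·120 / 31) = √218,322.6 ≈ 467.25 → Q = 467 units
Days between orders = 365 / (D/Q) = 365 / 60.385 ≈ 6.045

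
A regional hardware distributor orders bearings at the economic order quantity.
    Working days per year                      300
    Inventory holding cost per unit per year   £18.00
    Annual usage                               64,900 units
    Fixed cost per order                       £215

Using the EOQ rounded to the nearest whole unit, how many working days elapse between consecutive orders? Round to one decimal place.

5.8 days

Optimal lot size Q* = (2 × 64,900 × £215 / £18)^½ ≈ 1,245.15 → Q = 1,245 units
Days between orders = 300 / (D/Q) = 300 / 52.129 ≈ 5.755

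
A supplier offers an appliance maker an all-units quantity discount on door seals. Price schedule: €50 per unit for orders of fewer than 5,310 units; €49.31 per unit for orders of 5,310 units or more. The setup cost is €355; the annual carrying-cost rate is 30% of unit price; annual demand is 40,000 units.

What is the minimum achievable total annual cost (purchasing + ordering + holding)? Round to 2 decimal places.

€2,014,349.61

H₁ = 30%×€50 = €15.0000;  H₂ = 30%×€49.31 = €14.7930
EOQ₁ = √(2×40,000×355/15.0000) = 1,375.98  (< 5,310, feasible at tier 1)
EOQ₂ = √(2×40,000×355/14.7930) = 1,385.58  (< 5,310 → use Q = 5,310 at tier-2 price)
TC(tier 1 (EOQ₁), Q≈1,376.0) = €2,020,639.77
TC(tier 2, Q≈5,310.0) = €2,014,349.61
Minimum at tier 2: €2,014,349.61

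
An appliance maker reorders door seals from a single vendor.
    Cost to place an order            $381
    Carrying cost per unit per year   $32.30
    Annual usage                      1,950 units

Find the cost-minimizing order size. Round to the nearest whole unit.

2DS/H = 2·1,950·381/32.3 = 46,003.10
EOQ = √46,003.10 ≈ 214.48

214 units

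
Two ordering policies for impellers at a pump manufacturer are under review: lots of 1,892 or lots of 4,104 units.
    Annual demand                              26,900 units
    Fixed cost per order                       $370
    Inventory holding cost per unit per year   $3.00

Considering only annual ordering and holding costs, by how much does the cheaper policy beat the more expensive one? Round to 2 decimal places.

$482.62

Annual cost at Q: ordering D·S/Q plus holding Q·H/2.
TC(1,892) = (26,900/1,892)×370 + (1,892/2)×3 = $8,098.57
TC(4,104) = (26,900/4,104)×370 + (4,104/2)×3 = $8,581.19
Cheaper: Q = 1,892.  Difference = $482.62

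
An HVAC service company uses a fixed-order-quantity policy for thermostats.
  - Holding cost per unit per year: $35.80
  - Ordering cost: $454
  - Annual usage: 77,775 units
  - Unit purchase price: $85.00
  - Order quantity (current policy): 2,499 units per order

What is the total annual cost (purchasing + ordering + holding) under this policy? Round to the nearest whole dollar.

$6,669,737

Annual ordering cost = (D/Q)·S = (77,775/2,499) × 454 = $14,129.59
Annual holding cost  = (Q/2)·H = (2,499/2) × 35.8 = $44,732.10
Purchase cost = D·C = 77,775 × 85 = $6,610,875.00
Total = $14,129.59 + $44,732.10 + $6,610,875.00 = $6,669,736.69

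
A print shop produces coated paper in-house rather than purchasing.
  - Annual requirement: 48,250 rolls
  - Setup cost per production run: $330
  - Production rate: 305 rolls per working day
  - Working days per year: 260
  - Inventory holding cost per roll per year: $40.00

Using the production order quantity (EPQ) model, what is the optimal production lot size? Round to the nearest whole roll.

d = 48,250/260 = 185.5769 rolls/day;  effective holding cost H(1 − d/p) = 40·(1 − 185.5769/305) = 15.66204
Q* = √(2DS / H_eff) = √(2·48,250·330 / 15.66204) ≈ 1,425.92

1,426 rolls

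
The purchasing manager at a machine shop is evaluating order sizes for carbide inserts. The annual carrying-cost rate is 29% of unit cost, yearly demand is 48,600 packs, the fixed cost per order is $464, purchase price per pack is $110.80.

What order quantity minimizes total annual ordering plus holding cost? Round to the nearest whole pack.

Holding cost per pack per year: H = 29% × $110.8 = $32.1320
EOQ = √(2DS/H) = √(2 × 48,600 × 464 / 32.132)
    = √(1,403,610.11) ≈ 1,184.74

1,185 packs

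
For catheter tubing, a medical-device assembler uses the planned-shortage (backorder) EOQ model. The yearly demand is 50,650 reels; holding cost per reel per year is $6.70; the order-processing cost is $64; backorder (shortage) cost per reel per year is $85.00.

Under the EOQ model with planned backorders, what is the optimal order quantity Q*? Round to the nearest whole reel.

1,022 reels

Q* = √(2DS/H) · √((H + b)/b)
   = √(2 × 50,650 × 64 / 6.7) · √((6.7 + 85) / 85)
   = 983.688 × 1.0387 ≈ 1,021.72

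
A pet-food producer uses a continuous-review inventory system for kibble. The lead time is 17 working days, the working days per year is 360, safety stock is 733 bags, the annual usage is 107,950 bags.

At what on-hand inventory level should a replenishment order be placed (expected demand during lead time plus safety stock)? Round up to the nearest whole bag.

Daily demand d = 107,950 / 360 = 299.861 bags/day
Demand during lead time = 299.861 × 17 = 5,097.64
Reorder point = 5,097.64 + 733 = 5,830.64 → round up

5,831 bags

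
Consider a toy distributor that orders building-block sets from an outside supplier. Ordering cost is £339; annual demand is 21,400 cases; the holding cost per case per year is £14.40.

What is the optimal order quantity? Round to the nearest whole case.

1,004 cases

Optimal lot size Q* = (2 × 21,400 × £339 / £14.4)^½ ≈ 1,003.78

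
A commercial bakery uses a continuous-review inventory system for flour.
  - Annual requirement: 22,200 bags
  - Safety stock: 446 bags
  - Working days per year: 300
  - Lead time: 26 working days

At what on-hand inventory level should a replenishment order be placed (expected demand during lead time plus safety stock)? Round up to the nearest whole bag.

2,370 bags

Daily demand d = 22,200 / 300 = 74.000 bags/day
Demand during lead time = 74.000 × 26 = 1,924.00
Reorder point = 1,924.00 + 446 = 2,370.00 → round up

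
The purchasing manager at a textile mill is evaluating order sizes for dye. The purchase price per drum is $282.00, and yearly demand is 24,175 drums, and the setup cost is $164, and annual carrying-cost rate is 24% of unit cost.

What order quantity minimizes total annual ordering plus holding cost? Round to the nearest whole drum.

Carrying cost H = $282 × 24% = $67.6800/drum/yr
Optimal lot size Q* = (2 × 24,175 × $164 / $67.68)^½ ≈ 342.29

342 drums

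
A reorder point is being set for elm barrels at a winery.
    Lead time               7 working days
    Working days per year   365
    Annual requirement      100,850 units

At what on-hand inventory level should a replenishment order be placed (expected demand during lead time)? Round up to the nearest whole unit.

1,935 units

Daily demand d = 100,850 / 365 = 276.301 units/day
Demand during lead time = 276.301 × 7 = 1,934.11
Reorder point = 1,934.11 → round up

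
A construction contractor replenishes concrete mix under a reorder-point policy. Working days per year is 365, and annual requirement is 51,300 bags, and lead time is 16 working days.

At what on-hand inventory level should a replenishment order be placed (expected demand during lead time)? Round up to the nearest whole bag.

Daily demand d = 51,300 / 365 = 140.548 bags/day
Demand during lead time = 140.548 × 16 = 2,248.77
Reorder point = 2,248.77 → round up

2,249 bags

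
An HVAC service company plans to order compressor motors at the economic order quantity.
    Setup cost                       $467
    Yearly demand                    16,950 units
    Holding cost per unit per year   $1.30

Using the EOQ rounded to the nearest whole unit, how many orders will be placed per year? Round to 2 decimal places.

4.86 orders per year

2DS/H = 2·16,950·467/1.3 = 12,177,923.08
EOQ = √12,177,923.08 ≈ 3,489.69 → Q = 3,490
Orders per year = D/Q = 16,950 / 3,490 = 4.857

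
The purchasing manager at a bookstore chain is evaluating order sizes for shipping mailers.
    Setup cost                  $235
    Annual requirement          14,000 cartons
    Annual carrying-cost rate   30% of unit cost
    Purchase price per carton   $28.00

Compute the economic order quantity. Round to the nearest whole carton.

885 cartons

H = i·C = 0.3 × $28 = $8.4000 per carton-year
2DS/H = 2·14,000·235/8.4 = 783,333.33
EOQ = √783,333.33 ≈ 885.06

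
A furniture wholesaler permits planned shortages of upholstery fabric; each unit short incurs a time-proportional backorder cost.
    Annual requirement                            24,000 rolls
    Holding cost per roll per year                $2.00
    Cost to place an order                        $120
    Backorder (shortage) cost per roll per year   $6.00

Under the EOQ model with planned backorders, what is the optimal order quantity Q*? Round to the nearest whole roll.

1,960 rolls

Basic EOQ = √(2·24,000·120/2) = 1,697.056
Backorder adjustment √((H+b)/b) = √((2+6)/6) = 1.1547
Q* = 1,697.056 × 1.1547 ≈ 1,959.59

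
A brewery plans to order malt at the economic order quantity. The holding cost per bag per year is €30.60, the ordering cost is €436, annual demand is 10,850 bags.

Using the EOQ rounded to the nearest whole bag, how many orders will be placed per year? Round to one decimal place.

19.5 orders per year

Q* = √(2·D·S / H) = √(2·10,850·436 / 30.6) = √309,189.5 ≈ 556.05 → Q = 556
Orders per year = D/Q = 10,850 / 556 = 19.514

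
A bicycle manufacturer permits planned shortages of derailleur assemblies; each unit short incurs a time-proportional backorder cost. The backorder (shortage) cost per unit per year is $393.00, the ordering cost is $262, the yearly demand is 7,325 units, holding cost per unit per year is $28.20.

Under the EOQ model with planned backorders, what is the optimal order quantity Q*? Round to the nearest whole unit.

Basic EOQ = √(2·7,325·262/28.2) = 368.931
Backorder adjustment √((H+b)/b) = √((28.2+393)/393) = 1.0353
Q* = 368.931 × 1.0353 ≈ 381.94

382 units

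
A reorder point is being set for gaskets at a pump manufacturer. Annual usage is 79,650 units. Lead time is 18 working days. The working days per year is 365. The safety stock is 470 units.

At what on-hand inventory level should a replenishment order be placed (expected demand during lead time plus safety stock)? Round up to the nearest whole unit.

4,398 units

Daily demand d = 79,650 / 365 = 218.219 units/day
Demand during lead time = 218.219 × 18 = 3,927.95
Reorder point = 3,927.95 + 470 = 4,397.95 → round up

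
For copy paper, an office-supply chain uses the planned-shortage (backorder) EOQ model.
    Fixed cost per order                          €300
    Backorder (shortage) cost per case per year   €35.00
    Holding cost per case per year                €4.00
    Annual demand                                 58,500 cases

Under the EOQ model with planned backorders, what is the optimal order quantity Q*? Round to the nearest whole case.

3,127 cases

Q* = √(2DS/H) · √((H + b)/b)
   = √(2 × 58,500 × 300 / 4) · √((4 + 35) / 35)
   = 2,962.263 × 1.0556 ≈ 3,126.96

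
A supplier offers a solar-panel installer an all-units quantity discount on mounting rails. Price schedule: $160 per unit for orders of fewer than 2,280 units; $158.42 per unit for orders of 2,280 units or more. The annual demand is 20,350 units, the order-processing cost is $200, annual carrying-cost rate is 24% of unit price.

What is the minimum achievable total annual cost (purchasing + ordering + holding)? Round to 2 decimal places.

H₁ = 24%×$160 = $38.4000;  H₂ = 24%×$158.42 = $38.0208
EOQ₁ = √(2×20,350×200/38.4000) = 460.41  (< 2,280, feasible at tier 1)
EOQ₂ = √(2×20,350×200/38.0208) = 462.70  (< 2,280 → use Q = 2,280 at tier-2 price)
TC(tier 1 (EOQ₁), Q≈460.4) = $3,273,679.82
TC(tier 2, Q≈2,280.0) = $3,268,975.80
Minimum at tier 2: $3,268,975.80

$3,268,975.80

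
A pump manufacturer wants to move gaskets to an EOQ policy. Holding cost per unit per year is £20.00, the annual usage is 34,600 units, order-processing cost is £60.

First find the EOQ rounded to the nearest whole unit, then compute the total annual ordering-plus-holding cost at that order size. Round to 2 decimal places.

EOQ = √(2DS/H) = √(2 × 34,600 × 60 / 20)
    = √(207,600.00) ≈ 455.63 → Q = 456 units
Ordering: D/Q × S = 34,600/456 × £60 = £4,552.63
Holding:  Q/2 × H = 456/2 × £20 = £4,560.00
Total = £4,552.63 + £4,560.00 = £9,112.63

£9,112.63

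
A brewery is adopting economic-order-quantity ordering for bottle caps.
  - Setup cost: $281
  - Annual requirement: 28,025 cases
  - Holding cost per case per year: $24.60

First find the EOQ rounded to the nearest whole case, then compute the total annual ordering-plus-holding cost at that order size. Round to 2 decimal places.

Optimal lot size Q* = (2 × 28,025 × $281 / $24.6)^½ ≈ 800.15 → Q = 800 cases
Annual ordering cost = (D/Q)·S = (28,025/800) × 281 = $9,843.78
Annual holding cost  = (Q/2)·H = (800/2) × 24.6 = $9,840.00
Total = $9,843.78 + $9,840.00 = $19,683.78

$19,683.78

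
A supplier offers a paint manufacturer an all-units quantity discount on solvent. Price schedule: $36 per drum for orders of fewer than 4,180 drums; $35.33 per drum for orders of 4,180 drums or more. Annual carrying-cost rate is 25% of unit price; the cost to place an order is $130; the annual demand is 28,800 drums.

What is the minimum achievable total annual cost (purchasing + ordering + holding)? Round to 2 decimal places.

$1,036,859.62

H₁ = 25%×$36 = $9.0000;  H₂ = 25%×$35.33 = $8.8325
EOQ₁ = √(2×28,800×130/9.0000) = 912.14  (< 4,180, feasible at tier 1)
EOQ₂ = √(2×28,800×130/8.8325) = 920.75  (< 4,180 → use Q = 4,180 at tier-2 price)
TC(tier 1 (EOQ₁), Q≈912.1) = $1,045,009.26
TC(tier 2, Q≈4,180.0) = $1,036,859.62
Minimum at tier 2: $1,036,859.62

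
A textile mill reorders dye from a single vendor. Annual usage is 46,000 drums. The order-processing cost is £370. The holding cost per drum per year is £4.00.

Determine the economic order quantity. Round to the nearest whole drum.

2,917 drums

2DS/H = 2·46,000·370/4 = 8,510,000.00
EOQ = √8,510,000.00 ≈ 2,917.19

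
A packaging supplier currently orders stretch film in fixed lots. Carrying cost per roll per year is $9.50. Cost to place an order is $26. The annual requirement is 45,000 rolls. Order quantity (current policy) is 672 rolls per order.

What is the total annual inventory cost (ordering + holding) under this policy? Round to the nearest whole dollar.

Annual ordering cost = (D/Q)·S = (45,000/672) × 26 = $1,741.07
Annual holding cost  = (Q/2)·H = (672/2) × 9.5 = $3,192.00
Total = $1,741.07 + $3,192.00 = $4,933.07

$4,933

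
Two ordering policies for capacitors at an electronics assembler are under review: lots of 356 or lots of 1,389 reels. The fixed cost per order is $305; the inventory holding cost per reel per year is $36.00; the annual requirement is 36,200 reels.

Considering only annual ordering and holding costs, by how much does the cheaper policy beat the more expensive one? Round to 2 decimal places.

$4,471.16

Annual cost at Q: ordering D·S/Q plus holding Q·H/2.
TC(356) = (36,200/356)×305 + (356/2)×36 = $37,422.04
TC(1,389) = (36,200/1,389)×305 + (1,389/2)×36 = $32,950.88
Cheaper: Q = 1,389.  Difference = $4,471.16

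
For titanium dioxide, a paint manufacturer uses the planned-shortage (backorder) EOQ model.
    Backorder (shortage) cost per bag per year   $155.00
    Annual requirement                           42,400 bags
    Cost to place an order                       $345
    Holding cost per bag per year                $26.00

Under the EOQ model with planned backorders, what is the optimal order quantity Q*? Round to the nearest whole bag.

1,146 bags

Q* = √(2DS/H) · √((H + b)/b)
   = √(2 × 42,400 × 345 / 26) · √((26 + 155) / 155)
   = 1,060.769 × 1.0806 ≈ 1,146.29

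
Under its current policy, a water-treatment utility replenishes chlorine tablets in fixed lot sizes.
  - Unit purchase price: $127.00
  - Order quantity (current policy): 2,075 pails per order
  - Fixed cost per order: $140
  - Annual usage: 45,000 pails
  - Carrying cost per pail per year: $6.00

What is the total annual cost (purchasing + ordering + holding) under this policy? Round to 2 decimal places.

$5,724,261.14

Orders/yr = 45,000/2,075 = 21.687; ordering cost = 21.687 × $140 = $3,036.14
Average inventory = 2,075/2 = 1037.5; holding cost = 1037.5 × $6 = $6,225.00
Purchase cost = D·C = 45,000 × 127 = $5,715,000.00
Total = $3,036.14 + $6,225.00 + $5,715,000.00 = $5,724,261.14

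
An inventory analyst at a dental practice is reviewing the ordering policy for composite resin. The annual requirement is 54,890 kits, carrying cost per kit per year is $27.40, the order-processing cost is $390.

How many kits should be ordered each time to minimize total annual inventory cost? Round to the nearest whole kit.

Optimal lot size Q* = (2 × 54,890 × $390 / $27.4)^½ ≈ 1,250.02

1,250 kits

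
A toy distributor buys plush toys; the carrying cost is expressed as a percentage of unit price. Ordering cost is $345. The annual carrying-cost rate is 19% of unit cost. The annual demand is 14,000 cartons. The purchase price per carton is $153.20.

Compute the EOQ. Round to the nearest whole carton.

576 cartons

Carrying cost H = $153.2 × 19% = $29.1080/carton/yr
Q* = √(2·D·S / H) = √(2·14,000·345 / 29.108) = √331,867.5 ≈ 576.08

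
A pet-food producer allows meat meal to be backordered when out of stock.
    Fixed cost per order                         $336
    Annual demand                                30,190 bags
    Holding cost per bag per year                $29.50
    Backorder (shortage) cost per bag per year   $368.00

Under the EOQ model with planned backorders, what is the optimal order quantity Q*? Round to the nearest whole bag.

862 bags

Q* = √(2DS/H) · √((H + b)/b)
   = √(2 × 30,190 × 336 / 29.5) · √((29.5 + 368) / 368)
   = 829.288 × 1.0393 ≈ 861.89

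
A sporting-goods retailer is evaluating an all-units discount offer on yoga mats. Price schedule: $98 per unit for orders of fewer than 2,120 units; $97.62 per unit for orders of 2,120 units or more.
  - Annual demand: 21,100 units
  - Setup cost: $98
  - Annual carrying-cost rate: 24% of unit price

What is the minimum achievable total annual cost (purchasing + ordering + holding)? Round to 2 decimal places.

H₁ = 24%×$98 = $23.5200;  H₂ = 24%×$97.62 = $23.4288
EOQ₁ = √(2×21,100×98/23.5200) = 419.32  (< 2,120, feasible at tier 1)
EOQ₂ = √(2×21,100×98/23.4288) = 420.14  (< 2,120 → use Q = 2,120 at tier-2 price)
TC(tier 1 (EOQ₁), Q≈419.3) = $2,077,662.52
TC(tier 2, Q≈2,120.0) = $2,085,591.91
Minimum at tier 1 (EOQ₁): $2,077,662.52

$2,077,662.52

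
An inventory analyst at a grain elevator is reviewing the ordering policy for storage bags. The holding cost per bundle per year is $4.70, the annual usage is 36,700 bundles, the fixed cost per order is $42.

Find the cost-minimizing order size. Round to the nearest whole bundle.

810 bundles

EOQ = √(2DS/H) = √(2 × 36,700 × 42 / 4.7)
    = √(655,914.89) ≈ 809.89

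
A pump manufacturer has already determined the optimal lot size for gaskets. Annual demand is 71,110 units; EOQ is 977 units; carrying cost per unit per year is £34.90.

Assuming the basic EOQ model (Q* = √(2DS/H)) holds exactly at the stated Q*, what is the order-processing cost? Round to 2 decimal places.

From Q* = √(2DS/H) ⇒ Q*² = 2DS/H.
S = Q²H / (2D) = 977² × 34.9 / (2 × 71,110) = 234.2361

£234.24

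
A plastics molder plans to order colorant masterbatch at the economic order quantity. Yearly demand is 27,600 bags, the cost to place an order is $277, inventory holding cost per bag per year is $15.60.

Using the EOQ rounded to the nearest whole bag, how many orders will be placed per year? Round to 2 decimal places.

EOQ = √(2DS/H) = √(2 × 27,600 × 277 / 15.6)
    = √(980,153.85) ≈ 990.03 → Q = 990
Orders per year = D/Q = 27,600 / 990 = 27.879

27.88 orders per year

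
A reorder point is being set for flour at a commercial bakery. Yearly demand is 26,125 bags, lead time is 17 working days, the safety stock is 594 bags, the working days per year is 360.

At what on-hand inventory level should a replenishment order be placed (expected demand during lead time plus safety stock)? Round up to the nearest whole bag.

Daily demand d = 26,125 / 360 = 72.569 bags/day
Demand during lead time = 72.569 × 17 = 1,233.68
Reorder point = 1,233.68 + 594 = 1,827.68 → round up

1,828 bags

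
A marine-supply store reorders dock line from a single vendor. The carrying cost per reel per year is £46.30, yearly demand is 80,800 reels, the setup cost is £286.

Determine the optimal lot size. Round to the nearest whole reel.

999 reels

Q* = √(2·D·S / H) = √(2·80,800·286 / 46.3) = √998,220.3 ≈ 999.11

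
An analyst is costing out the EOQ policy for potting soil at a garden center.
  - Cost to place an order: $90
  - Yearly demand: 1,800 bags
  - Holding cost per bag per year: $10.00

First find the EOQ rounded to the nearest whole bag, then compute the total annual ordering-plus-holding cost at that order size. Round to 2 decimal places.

Optimal lot size Q* = (2 × 1,800 × $90 / $10)^½ ≈ 180.00 → Q = 180 bags
Orders/yr = 1,800/180 = 10.000; ordering cost = 10.000 × $90 = $900.00
Average inventory = 180/2 = 90; holding cost = 90 × $10 = $900.00
Total = $900.00 + $900.00 = $1,800.00

$1,800.00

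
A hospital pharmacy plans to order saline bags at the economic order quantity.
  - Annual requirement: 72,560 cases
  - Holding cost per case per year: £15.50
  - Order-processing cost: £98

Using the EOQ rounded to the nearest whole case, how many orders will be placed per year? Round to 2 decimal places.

Optimal lot size Q* = (2 × 72,560 × £98 / £15.5)^½ ≈ 957.88 → Q = 958
Orders per year = D/Q = 72,560 / 958 = 75.741

75.74 orders per year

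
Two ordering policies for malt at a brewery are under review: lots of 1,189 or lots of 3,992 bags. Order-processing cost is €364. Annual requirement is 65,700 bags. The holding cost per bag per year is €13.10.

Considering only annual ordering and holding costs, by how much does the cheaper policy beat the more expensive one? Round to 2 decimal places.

€4,236.96

Annual cost at Q: ordering D·S/Q plus holding Q·H/2.
TC(1,189) = (65,700/1,189)×364 + (1,189/2)×13.1 = €27,901.32
TC(3,992) = (65,700/3,992)×364 + (3,992/2)×13.1 = €32,138.28
|ΔTC| = |€27,901.32 − €32,138.28| = €4,236.96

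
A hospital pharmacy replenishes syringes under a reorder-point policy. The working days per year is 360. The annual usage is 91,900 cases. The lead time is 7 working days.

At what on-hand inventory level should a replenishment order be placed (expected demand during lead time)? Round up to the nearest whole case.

1,787 cases

Daily demand d = 91,900 / 360 = 255.278 cases/day
Demand during lead time = 255.278 × 7 = 1,786.94
Reorder point = 1,786.94 → round up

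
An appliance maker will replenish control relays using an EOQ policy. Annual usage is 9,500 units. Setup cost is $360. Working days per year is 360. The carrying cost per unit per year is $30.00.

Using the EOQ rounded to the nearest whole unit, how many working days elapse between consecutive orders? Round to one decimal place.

18.1 days

Q* = √(2·D·S / H) = √(2·9,500·360 / 30) = √228,000.0 ≈ 477.49 → Q = 477 units
T = Q/D × 360 days = 477/9,500 × 360 = 18.076 days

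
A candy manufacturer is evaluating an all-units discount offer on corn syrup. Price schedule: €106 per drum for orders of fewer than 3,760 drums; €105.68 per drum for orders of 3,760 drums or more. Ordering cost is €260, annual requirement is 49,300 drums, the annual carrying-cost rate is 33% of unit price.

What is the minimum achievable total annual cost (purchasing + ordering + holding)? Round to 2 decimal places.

€5,255,745.74

H₁ = 33%×€106 = €34.9800;  H₂ = 33%×€105.68 = €34.8744
EOQ₁ = √(2×49,300×260/34.9800) = 856.08  (< 3,760, feasible at tier 1)
EOQ₂ = √(2×49,300×260/34.8744) = 857.38  (< 3,760 → use Q = 3,760 at tier-2 price)
TC(tier 1 (EOQ₁), Q≈856.1) = €5,255,745.74
TC(tier 2, Q≈3,760.0) = €5,278,996.91
Minimum at tier 1 (EOQ₁): €5,255,745.74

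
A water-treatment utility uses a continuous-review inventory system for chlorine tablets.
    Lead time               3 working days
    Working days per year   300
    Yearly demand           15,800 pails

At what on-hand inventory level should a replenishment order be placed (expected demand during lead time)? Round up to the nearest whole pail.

Daily demand d = 15,800 / 300 = 52.667 pails/day
Demand during lead time = 52.667 × 3 = 158.00
Reorder point = 158.00 → round up

158 pails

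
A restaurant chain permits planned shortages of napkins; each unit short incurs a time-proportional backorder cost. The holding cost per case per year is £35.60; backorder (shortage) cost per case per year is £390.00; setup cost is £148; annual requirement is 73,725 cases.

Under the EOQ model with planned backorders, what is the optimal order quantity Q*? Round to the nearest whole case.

818 cases

Basic EOQ = √(2·73,725·148/35.6) = 782.940
Backorder adjustment √((H+b)/b) = √((35.6+390)/390) = 1.0446
Q* = 782.940 × 1.0446 ≈ 817.89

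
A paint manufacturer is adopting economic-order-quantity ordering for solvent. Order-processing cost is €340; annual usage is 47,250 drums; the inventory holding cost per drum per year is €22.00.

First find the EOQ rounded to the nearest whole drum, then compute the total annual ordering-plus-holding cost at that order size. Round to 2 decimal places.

€26,586.84

2DS/H = 2·47,250·340/22 = 1,460,454.55
EOQ = √1,460,454.55 ≈ 1,208.49 → Q = 1,208 drums
Orders/yr = 47,250/1,208 = 39.114; ordering cost = 39.114 × €340 = €13,298.84
Average inventory = 1,208/2 = 604; holding cost = 604 × €22 = €13,288.00
Total = €13,298.84 + €13,288.00 = €26,586.84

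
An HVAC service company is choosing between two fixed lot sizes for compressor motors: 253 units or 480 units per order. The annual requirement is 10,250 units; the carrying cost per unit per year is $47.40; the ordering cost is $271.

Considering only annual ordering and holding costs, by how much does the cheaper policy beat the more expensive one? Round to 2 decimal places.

Annual cost at Q: ordering D·S/Q plus holding Q·H/2.
TC(253) = (10,250/253)×271 + (253/2)×47.4 = $16,975.35
TC(480) = (10,250/480)×271 + (480/2)×47.4 = $17,162.98
Lots of 253 are cheaper by $187.63.

$187.63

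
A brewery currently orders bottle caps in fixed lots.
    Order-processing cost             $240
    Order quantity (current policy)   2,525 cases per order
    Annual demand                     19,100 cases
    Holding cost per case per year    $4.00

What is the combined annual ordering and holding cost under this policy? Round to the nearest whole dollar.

$6,865

Annual ordering cost = (D/Q)·S = (19,100/2,525) × 240 = $1,815.45
Annual holding cost  = (Q/2)·H = (2,525/2) × 4 = $5,050.00
Total = $1,815.45 + $5,050.00 = $6,865.45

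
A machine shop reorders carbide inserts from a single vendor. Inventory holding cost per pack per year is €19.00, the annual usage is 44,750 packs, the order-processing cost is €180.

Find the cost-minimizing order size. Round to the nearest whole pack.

EOQ = √(2DS/H) = √(2 × 44,750 × 180 / 19)
    = √(847,894.74) ≈ 920.81

921 packs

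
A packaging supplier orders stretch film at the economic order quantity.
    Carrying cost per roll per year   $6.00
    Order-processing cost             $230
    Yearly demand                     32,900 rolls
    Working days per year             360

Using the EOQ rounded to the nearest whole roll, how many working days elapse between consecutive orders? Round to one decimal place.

17.4 days

EOQ = √(2DS/H) = √(2 × 32,900 × 230 / 6)
    = √(2,522,333.33) ≈ 1,588.19 → Q = 1,588 rolls
T = Q/D × 360 days = 1,588/32,900 × 360 = 17.376 days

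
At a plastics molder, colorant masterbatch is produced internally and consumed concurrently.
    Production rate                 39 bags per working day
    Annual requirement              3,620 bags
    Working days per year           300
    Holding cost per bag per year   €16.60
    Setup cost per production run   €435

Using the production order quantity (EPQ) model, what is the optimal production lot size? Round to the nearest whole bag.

Daily demand d = 3,620/300 = 12.067; p = 39; 1 − d/p = 0.69060
EPQ = √(2DS / (H(1 − d/p)))
    = √(2 × 3,620 × 435 / (16.6 × 0.69060)) ≈ 524.14

524 bags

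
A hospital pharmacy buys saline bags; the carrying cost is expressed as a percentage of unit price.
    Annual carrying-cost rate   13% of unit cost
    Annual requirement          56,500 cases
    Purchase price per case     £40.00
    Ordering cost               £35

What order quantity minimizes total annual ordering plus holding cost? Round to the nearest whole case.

872 cases

Carrying cost H = £40 × 13% = £5.2000/case/yr
Q* = √(2·D·S / H) = √(2·56,500·35 / 5.2) = √760,576.9 ≈ 872.11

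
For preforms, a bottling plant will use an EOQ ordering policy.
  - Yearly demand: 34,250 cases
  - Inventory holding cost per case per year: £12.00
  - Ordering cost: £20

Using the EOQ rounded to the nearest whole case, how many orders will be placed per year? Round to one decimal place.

Optimal lot size Q* = (2 × 34,250 × £20 / £12)^½ ≈ 337.89 → Q = 338
N = D/Q = 34,250/338 ≈ 101.331 orders/yr

101.3 orders per year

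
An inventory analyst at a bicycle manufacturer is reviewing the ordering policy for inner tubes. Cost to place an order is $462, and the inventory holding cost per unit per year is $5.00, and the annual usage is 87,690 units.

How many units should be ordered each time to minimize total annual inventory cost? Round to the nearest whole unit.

4,026 units

EOQ = √(2DS/H) = √(2 × 87,690 × 462 / 5)
    = √(16,205,112.00) ≈ 4,025.56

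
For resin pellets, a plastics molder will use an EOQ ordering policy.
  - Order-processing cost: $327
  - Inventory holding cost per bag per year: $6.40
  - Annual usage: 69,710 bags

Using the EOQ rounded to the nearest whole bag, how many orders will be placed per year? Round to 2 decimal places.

Optimal lot size Q* = (2 × 69,710 × $327 / $6.4)^½ ≈ 2,668.99 → Q = 2,669
N = D/Q = 69,710/2,669 ≈ 26.118 orders/yr

26.12 orders per year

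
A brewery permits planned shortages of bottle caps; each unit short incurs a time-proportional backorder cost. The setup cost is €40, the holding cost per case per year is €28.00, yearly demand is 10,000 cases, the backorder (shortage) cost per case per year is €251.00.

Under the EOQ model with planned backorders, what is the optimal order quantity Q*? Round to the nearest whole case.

Q* = √(2DS/H) · √((H + b)/b)
   = √(2 × 10,000 × 40 / 28) · √((28 + 251) / 251)
   = 169.031 × 1.0543 ≈ 178.21

178 cases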